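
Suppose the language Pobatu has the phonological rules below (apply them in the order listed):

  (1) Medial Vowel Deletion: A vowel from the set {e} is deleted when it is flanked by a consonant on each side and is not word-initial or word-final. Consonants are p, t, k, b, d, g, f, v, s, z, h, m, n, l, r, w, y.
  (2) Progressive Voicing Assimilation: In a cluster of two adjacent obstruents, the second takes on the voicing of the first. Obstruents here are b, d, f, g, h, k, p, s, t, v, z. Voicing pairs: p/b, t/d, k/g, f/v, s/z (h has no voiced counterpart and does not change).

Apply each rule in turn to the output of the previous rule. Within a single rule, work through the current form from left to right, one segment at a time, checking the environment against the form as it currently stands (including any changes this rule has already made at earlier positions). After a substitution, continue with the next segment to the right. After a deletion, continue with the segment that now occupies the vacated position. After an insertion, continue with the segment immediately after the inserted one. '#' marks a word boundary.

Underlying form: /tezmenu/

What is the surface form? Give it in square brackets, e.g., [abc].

(1) Medial Vowel Deletion: [tezmenu] → [tzmnu]
(2) Progressive Voicing Assimilation: [tzmnu] → [tsmnu]

[tsmnu]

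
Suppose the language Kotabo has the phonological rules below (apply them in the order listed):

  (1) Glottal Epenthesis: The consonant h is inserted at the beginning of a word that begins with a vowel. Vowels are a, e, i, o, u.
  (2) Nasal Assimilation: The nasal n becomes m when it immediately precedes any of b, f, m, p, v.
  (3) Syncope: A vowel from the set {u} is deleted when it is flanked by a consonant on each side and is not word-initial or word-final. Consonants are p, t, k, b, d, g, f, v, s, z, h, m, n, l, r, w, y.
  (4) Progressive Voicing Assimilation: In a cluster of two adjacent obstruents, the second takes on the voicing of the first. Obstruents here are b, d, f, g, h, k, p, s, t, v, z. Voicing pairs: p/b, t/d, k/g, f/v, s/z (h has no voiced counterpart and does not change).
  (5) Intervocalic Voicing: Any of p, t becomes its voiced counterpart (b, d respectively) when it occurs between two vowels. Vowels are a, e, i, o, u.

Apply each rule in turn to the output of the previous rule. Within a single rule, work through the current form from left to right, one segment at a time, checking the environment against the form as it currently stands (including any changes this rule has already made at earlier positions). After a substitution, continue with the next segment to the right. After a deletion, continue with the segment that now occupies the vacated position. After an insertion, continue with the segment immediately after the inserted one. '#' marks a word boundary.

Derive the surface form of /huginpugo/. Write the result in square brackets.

(1) Glottal Epenthesis: no change — [huginpugo]
(2) Nasal Assimilation: [huginpugo] → [hugimpugo]
(3) Syncope: [hugimpugo] → [hgimpgo]
(4) Progressive Voicing Assimilation: [hgimpgo] → [hkimpko]
(5) Intervocalic Voicing: no change — [hkimpko]

[hkimpko]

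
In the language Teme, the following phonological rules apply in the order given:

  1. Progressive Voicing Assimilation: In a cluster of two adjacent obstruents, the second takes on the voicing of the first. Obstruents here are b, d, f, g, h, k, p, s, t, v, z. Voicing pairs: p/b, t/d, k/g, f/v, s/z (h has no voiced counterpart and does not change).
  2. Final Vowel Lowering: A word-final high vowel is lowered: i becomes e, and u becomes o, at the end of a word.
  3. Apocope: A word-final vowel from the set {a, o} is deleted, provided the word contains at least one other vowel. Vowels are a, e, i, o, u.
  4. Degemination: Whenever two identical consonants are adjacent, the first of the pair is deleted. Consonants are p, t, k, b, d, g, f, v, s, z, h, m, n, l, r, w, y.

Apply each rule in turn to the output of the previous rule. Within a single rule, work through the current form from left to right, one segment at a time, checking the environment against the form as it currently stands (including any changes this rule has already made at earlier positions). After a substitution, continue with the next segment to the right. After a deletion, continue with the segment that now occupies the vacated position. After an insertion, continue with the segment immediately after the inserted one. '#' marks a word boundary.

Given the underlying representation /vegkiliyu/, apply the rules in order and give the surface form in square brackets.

1 Progressive Voicing Assimilation: [vegkiliyu] → [veggiliyu]
2 Final Vowel Lowering: [veggiliyu] → [veggiliyo]
3 Apocope: [veggiliyo] → [veggiliy]
4 Degemination: [veggiliy] → [vegiliy]

[vegiliy]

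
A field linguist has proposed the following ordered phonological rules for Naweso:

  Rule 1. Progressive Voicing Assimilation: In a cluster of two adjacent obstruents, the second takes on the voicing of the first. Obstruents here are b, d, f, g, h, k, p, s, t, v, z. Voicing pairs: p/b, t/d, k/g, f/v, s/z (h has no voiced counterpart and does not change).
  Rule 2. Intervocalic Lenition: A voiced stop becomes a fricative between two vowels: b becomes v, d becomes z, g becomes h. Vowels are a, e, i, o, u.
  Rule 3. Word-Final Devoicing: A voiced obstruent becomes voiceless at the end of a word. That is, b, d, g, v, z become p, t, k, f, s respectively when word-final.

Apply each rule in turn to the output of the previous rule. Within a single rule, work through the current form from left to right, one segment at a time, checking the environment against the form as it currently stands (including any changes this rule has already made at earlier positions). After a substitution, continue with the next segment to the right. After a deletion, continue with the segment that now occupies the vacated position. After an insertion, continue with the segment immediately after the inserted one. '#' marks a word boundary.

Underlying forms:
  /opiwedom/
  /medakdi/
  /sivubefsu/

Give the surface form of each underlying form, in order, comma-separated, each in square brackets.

/opiwedom/:
  Rule 1 Progressive Voicing Assimilation: no change — [opiwedom]
  Rule 2 Intervocalic Lenition: [opiwedom] → [opiwezom]
  Rule 3 Word-Final Devoicing: no change — [opiwezom]
/medakdi/:
  Rule 1 Progressive Voicing Assimilation: [medakdi] → [medakti]
  Rule 2 Intervocalic Lenition: [medakti] → [mezakti]
  Rule 3 Word-Final Devoicing: no change — [mezakti]
/sivubefsu/:
  Rule 1 Progressive Voicing Assimilation: no change — [sivubefsu]
  Rule 2 Intervocalic Lenition: [sivubefsu] → [sivuvefsu]
  Rule 3 Word-Final Devoicing: no change — [sivuvefsu]

[opiwezom], [mezakti], [sivuvefsu]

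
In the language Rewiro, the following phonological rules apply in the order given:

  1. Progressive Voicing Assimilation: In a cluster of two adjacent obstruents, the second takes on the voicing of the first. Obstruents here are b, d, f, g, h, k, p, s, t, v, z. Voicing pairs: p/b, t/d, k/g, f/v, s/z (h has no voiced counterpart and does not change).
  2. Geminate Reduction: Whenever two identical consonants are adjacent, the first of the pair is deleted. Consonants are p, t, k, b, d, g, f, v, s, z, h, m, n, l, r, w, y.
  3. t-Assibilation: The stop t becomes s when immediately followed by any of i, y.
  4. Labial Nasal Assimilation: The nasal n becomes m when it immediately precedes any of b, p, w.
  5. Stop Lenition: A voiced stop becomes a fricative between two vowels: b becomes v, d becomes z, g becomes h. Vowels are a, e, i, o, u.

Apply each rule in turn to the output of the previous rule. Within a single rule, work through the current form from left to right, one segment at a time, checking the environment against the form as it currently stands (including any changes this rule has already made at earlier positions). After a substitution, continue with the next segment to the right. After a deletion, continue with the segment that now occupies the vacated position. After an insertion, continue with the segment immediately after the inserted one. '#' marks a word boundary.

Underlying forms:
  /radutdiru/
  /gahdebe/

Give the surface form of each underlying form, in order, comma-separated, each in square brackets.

/radutdiru/:
  1 Progressive Voicing Assimilation: [radutdiru] → [raduttiru]
  2 Geminate Reduction: [raduttiru] → [radutiru]
  3 t-Assibilation: [radutiru] → [radusiru]
  4 Labial Nasal Assimilation: no change — [radusiru]
  5 Stop Lenition: [radusiru] → [razusiru]
/gahdebe/:
  1 Progressive Voicing Assimilation: [gahdebe] → [gahtebe]
  2 Geminate Reduction: no change — [gahtebe]
  3 t-Assibilation: no change — [gahtebe]
  4 Labial Nasal Assimilation: no change — [gahtebe]
  5 Stop Lenition: [gahtebe] → [gahteve]

[razusiru], [gahteve]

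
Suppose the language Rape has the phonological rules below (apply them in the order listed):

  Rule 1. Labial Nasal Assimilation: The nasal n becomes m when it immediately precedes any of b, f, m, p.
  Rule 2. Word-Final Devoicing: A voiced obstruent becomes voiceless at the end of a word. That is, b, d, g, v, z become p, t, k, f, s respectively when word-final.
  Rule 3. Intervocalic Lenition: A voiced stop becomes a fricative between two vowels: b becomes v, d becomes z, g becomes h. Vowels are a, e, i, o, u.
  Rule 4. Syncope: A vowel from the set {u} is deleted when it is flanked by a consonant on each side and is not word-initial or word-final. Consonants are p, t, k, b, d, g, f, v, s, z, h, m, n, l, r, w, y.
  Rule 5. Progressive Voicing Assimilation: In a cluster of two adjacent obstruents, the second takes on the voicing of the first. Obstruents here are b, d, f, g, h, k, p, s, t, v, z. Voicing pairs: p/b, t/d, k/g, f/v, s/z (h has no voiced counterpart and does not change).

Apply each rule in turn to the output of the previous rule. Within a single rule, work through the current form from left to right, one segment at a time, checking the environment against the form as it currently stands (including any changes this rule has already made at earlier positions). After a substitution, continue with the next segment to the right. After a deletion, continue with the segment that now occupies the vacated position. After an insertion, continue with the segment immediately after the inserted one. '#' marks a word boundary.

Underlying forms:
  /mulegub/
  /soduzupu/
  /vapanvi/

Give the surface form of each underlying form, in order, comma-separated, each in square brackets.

[mlehp], [sozzbu], [vapanvi]

/mulegub/:
  Rule 1 Labial Nasal Assimilation: no change — [mulegub]
  Rule 2 Word-Final Devoicing: [mulegub] → [mulegup]
  Rule 3 Intervocalic Lenition: [mulegup] → [mulehup]
  Rule 4 Syncope: [mulehup] → [mlehp]
  Rule 5 Progressive Voicing Assimilation: no change — [mlehp]
/soduzupu/:
  Rule 1 Labial Nasal Assimilation: no change — [soduzupu]
  Rule 2 Word-Final Devoicing: no change — [soduzupu]
  Rule 3 Intervocalic Lenition: [soduzupu] → [sozuzupu]
  Rule 4 Syncope: [sozuzupu] → [sozzpu]
  Rule 5 Progressive Voicing Assimilation: [sozzpu] → [sozzbu]
/vapanvi/:
  Rule 1 Labial Nasal Assimilation: no change — [vapanvi]
  Rule 2 Word-Final Devoicing: no change — [vapanvi]
  Rule 3 Intervocalic Lenition: no change — [vapanvi]
  Rule 4 Syncope: no change — [vapanvi]
  Rule 5 Progressive Voicing Assimilation: no change — [vapanvi]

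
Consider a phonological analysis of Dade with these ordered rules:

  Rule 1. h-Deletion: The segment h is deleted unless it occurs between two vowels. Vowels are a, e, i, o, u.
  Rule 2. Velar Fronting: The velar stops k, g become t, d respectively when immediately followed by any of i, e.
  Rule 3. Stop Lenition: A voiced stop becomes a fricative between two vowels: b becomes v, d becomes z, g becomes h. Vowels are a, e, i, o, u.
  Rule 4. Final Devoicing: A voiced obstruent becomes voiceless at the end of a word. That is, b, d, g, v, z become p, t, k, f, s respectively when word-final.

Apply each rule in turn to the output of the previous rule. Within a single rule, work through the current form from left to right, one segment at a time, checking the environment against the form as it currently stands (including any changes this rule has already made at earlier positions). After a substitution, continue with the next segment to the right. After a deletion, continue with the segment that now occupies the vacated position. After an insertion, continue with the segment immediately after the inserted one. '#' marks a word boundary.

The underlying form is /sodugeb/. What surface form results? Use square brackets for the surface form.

[sozuzep]

Rule 1 h-Deletion: no change — [sodugeb]
Rule 2 Velar Fronting: [sodugeb] → [sodudeb]
Rule 3 Stop Lenition: [sodudeb] → [sozuzeb]
Rule 4 Final Devoicing: [sozuzeb] → [sozuzep]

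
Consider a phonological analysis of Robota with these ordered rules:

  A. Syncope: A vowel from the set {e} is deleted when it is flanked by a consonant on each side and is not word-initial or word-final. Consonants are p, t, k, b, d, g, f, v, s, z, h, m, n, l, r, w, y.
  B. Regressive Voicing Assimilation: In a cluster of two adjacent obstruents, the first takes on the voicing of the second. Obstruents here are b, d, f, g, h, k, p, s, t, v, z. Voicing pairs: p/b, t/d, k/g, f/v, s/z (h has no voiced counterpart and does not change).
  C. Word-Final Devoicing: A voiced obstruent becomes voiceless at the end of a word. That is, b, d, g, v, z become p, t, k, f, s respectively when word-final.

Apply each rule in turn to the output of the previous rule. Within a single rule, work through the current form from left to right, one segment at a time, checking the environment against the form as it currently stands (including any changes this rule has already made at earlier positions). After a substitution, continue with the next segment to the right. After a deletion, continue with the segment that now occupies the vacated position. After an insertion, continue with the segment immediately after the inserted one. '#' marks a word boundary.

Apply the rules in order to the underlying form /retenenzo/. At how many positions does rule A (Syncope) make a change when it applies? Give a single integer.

A Syncope: [retenenzo] → [rtnnzo]
B Regressive Voicing Assimilation: no change — [rtnnzo]
C Word-Final Devoicing: no change — [rtnnzo]
Rule A changed 3 position(s).

3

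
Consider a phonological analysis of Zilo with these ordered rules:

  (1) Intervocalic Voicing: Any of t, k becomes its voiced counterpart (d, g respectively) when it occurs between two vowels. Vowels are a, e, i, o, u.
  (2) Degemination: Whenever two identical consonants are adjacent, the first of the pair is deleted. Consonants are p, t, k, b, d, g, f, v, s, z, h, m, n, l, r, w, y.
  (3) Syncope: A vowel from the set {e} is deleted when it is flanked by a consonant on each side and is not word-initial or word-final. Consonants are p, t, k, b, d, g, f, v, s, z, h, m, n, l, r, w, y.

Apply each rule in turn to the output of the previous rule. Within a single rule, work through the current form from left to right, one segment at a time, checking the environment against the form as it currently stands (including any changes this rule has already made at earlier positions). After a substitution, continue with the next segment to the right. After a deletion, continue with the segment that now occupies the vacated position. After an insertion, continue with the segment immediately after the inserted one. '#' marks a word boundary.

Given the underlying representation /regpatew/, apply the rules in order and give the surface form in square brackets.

[rgpadw]

(1) Intervocalic Voicing: [regpatew] → [regpadew]
(2) Degemination: no change — [regpadew]
(3) Syncope: [regpadew] → [rgpadw]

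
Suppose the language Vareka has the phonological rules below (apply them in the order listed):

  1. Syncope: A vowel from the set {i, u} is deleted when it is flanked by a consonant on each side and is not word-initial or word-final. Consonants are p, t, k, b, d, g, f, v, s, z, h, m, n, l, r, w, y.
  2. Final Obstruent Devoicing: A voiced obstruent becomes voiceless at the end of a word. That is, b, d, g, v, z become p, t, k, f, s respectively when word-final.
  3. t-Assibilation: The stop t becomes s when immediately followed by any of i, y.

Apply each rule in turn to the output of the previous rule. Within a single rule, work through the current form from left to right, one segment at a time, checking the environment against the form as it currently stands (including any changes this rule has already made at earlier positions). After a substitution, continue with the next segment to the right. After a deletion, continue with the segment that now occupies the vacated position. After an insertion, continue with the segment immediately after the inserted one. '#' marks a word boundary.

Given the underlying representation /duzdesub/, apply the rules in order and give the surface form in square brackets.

[dzdesp]

1 Syncope: [duzdesub] → [dzdesb]
2 Final Obstruent Devoicing: [dzdesb] → [dzdesp]
3 t-Assibilation: no change — [dzdesp]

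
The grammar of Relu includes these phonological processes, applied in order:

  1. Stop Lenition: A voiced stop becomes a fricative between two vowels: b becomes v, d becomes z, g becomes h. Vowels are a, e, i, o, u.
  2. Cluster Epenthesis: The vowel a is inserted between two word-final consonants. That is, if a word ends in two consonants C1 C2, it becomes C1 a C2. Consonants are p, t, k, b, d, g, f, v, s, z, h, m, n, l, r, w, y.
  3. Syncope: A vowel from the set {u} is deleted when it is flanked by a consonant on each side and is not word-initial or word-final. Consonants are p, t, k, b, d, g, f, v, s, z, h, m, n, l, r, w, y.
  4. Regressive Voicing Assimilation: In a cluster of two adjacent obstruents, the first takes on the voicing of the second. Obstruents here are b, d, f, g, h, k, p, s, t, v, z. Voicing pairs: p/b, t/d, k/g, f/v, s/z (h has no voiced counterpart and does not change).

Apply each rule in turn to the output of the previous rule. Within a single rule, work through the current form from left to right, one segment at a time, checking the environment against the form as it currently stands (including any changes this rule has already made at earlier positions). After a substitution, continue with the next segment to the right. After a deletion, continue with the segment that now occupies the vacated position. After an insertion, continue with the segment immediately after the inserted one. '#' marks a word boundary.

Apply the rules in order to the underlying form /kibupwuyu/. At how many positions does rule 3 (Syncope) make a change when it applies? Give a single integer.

1 Stop Lenition: [kibupwuyu] → [kivupwuyu]
2 Cluster Epenthesis: no change — [kivupwuyu]
3 Syncope: [kivupwuyu] → [kivpwyu]
4 Regressive Voicing Assimilation: [kivpwyu] → [kifpwyu]
Rule 3 changed 2 position(s).

2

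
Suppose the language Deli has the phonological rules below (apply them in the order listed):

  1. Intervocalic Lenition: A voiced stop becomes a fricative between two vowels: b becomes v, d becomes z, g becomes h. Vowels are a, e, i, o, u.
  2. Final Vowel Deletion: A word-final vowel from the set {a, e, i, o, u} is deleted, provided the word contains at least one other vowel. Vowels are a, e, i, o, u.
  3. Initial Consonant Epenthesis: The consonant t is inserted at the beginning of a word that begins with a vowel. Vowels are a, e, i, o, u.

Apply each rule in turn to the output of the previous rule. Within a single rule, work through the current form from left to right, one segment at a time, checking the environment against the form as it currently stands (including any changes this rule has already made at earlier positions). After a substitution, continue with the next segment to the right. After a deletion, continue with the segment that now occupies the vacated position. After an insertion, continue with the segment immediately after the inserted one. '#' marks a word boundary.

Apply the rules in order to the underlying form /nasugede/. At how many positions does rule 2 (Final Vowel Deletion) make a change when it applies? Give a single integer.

1 Intervocalic Lenition: [nasugede] → [nasuheze]
2 Final Vowel Deletion: [nasuheze] → [nasuhez]
3 Initial Consonant Epenthesis: no change — [nasuhez]
Rule 2 changed 1 position(s).

1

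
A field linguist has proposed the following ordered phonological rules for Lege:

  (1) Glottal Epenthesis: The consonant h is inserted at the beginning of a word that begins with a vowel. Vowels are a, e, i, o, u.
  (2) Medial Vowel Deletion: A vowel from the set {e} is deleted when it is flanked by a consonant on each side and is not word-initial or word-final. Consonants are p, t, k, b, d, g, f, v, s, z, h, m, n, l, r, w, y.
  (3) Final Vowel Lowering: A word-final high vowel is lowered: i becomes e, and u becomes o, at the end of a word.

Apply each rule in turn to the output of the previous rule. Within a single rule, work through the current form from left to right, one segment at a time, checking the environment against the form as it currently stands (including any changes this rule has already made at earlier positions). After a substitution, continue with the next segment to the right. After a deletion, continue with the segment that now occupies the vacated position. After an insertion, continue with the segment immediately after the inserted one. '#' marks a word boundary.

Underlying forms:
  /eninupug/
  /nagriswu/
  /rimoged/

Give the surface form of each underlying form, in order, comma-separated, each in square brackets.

[hninupug], [nagriswo], [rimogd]

/eninupug/:
  (1) Glottal Epenthesis: [eninupug] → [heninupug]
  (2) Medial Vowel Deletion: [heninupug] → [hninupug]
  (3) Final Vowel Lowering: no change — [hninupug]
/nagriswu/:
  (1) Glottal Epenthesis: no change — [nagriswu]
  (2) Medial Vowel Deletion: no change — [nagriswu]
  (3) Final Vowel Lowering: [nagriswu] → [nagriswo]
/rimoged/:
  (1) Glottal Epenthesis: no change — [rimoged]
  (2) Medial Vowel Deletion: [rimoged] → [rimogd]
  (3) Final Vowel Lowering: no change — [rimogd]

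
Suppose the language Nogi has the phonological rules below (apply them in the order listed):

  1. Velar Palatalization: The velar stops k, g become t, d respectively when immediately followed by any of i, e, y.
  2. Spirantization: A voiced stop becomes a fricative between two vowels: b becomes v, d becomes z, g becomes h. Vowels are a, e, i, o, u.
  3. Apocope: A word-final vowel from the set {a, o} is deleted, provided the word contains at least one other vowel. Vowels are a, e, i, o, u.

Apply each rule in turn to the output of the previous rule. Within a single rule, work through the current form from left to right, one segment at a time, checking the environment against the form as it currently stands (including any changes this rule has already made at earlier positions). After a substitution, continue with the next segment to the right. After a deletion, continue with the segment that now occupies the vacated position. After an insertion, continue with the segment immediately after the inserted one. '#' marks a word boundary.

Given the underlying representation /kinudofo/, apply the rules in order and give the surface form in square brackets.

[tinuzof]

1 Velar Palatalization: [kinudofo] → [tinudofo]
2 Spirantization: [tinudofo] → [tinuzofo]
3 Apocope: [tinuzofo] → [tinuzof]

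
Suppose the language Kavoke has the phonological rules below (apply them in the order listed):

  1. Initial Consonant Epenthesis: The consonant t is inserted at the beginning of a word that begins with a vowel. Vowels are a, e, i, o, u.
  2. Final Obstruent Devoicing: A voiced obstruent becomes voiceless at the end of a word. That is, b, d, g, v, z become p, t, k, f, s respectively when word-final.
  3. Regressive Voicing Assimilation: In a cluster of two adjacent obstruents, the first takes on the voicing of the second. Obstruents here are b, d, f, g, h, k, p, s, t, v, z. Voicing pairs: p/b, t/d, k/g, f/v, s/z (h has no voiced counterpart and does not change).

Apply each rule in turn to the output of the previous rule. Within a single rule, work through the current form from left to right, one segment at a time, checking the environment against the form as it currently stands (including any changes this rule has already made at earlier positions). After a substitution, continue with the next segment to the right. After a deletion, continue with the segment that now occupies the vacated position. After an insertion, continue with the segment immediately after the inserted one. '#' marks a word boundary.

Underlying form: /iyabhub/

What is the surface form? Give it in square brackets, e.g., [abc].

1 Initial Consonant Epenthesis: [iyabhub] → [tiyabhub]
2 Final Obstruent Devoicing: [tiyabhub] → [tiyabhup]
3 Regressive Voicing Assimilation: [tiyabhup] → [tiyaphup]

[tiyaphup]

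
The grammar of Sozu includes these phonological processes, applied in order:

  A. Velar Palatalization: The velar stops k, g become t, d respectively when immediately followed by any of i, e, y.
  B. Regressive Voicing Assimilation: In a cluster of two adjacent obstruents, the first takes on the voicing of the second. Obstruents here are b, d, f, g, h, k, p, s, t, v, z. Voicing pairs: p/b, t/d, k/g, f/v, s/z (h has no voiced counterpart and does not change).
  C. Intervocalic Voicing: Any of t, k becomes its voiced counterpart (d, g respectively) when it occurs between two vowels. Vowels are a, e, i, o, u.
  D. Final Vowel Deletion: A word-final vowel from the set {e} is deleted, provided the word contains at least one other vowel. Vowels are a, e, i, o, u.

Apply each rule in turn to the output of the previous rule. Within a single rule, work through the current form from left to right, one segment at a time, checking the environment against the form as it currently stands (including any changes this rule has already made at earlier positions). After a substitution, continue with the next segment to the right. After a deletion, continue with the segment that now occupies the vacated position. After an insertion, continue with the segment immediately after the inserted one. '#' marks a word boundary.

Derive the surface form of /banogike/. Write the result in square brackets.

[banodid]

A Velar Palatalization: [banogike] → [banodite]
B Regressive Voicing Assimilation: no change — [banodite]
C Intervocalic Voicing: [banodite] → [banodide]
D Final Vowel Deletion: [banodide] → [banodid]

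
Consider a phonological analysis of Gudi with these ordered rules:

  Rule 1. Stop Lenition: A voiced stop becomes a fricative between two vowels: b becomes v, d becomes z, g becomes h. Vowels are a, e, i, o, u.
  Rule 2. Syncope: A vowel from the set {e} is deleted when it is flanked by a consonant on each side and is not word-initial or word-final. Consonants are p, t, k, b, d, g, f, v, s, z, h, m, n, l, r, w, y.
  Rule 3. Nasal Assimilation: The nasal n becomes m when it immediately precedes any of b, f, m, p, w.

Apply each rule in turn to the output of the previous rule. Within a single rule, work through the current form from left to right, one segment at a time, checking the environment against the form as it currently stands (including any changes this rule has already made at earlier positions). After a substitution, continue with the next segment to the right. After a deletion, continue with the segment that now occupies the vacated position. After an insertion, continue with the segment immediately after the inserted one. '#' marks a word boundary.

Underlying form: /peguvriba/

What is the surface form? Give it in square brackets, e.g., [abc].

Rule 1 Stop Lenition: [peguvriba] → [pehuvriva]
Rule 2 Syncope: [pehuvriva] → [phuvriva]
Rule 3 Nasal Assimilation: no change — [phuvriva]

[phuvriva]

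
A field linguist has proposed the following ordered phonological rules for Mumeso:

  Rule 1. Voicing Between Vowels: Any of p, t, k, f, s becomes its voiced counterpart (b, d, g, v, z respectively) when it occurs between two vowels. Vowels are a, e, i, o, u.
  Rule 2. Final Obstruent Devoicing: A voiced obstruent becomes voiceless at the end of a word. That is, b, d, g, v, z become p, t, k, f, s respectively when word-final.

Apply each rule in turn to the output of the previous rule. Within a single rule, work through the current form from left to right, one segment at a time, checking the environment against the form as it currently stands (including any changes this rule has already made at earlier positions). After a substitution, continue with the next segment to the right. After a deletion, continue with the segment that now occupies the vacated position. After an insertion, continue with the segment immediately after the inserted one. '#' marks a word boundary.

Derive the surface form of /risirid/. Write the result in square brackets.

[rizirit]

Rule 1 Voicing Between Vowels: [risirid] → [rizirid]
Rule 2 Final Obstruent Devoicing: [rizirid] → [rizirit]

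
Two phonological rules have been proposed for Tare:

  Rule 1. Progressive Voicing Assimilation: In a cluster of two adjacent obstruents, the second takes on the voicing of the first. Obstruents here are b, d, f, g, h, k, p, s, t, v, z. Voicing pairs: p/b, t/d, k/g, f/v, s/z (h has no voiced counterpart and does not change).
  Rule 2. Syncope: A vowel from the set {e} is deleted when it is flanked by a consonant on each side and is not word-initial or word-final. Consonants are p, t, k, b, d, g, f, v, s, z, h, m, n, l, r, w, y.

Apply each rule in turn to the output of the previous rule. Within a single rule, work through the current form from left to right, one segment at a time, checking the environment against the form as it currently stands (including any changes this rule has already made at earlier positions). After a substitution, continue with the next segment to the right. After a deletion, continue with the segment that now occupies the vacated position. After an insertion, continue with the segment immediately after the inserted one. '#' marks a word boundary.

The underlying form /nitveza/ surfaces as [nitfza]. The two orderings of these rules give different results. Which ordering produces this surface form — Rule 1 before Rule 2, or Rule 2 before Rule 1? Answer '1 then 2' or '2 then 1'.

Order 1 then 2:
  1 Progressive Voicing Assimilation: [nitveza] → [nitfeza]
  2 Syncope: [nitfeza] → [nitfza]
  result: [nitfza]
Order 2 then 1:
  2 Syncope: [nitveza] → [nitvza]
  1 Progressive Voicing Assimilation: [nitvza] → [nitfsa]
  result: [nitfsa]

1 then 2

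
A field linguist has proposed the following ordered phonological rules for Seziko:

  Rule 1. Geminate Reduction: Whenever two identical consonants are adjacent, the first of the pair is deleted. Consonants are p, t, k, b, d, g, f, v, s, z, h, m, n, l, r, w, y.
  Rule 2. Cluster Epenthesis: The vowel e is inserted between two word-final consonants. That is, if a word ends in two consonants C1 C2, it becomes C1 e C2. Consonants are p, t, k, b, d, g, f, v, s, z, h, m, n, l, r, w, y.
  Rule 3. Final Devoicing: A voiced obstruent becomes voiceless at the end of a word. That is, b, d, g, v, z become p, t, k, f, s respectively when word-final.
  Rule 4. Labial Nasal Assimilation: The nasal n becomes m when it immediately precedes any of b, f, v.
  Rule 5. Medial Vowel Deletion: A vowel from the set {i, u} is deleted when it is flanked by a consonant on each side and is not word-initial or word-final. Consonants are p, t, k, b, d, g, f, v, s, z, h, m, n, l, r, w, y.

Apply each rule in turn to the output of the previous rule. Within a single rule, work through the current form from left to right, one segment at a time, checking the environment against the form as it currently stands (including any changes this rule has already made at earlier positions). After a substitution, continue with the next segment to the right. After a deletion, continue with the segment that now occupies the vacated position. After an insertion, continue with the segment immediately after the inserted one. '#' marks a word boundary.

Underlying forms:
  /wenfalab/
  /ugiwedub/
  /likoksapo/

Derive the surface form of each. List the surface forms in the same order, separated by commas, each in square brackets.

/wenfalab/:
  Rule 1 Geminate Reduction: no change — [wenfalab]
  Rule 2 Cluster Epenthesis: no change — [wenfalab]
  Rule 3 Final Devoicing: [wenfalab] → [wenfalap]
  Rule 4 Labial Nasal Assimilation: [wenfalap] → [wemfalap]
  Rule 5 Medial Vowel Deletion: no change — [wemfalap]
/ugiwedub/:
  Rule 1 Geminate Reduction: no change — [ugiwedub]
  Rule 2 Cluster Epenthesis: no change — [ugiwedub]
  Rule 3 Final Devoicing: [ugiwedub] → [ugiwedup]
  Rule 4 Labial Nasal Assimilation: no change — [ugiwedup]
  Rule 5 Medial Vowel Deletion: [ugiwedup] → [ugwedp]
/likoksapo/:
  Rule 1 Geminate Reduction: no change — [likoksapo]
  Rule 2 Cluster Epenthesis: no change — [likoksapo]
  Rule 3 Final Devoicing: no change — [likoksapo]
  Rule 4 Labial Nasal Assimilation: no change — [likoksapo]
  Rule 5 Medial Vowel Deletion: [likoksapo] → [lkoksapo]

[wemfalap], [ugwedp], [lkoksapo]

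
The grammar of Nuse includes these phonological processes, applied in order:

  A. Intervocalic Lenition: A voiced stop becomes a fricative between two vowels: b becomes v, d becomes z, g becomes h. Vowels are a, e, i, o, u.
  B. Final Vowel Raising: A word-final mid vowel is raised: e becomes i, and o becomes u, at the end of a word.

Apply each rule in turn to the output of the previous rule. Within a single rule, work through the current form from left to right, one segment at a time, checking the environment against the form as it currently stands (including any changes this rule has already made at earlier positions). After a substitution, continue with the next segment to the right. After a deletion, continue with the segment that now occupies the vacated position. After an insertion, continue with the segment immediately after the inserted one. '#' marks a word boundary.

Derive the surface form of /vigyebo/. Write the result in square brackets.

[vigyevu]

A Intervocalic Lenition: [vigyebo] → [vigyevo]
B Final Vowel Raising: [vigyevo] → [vigyevu]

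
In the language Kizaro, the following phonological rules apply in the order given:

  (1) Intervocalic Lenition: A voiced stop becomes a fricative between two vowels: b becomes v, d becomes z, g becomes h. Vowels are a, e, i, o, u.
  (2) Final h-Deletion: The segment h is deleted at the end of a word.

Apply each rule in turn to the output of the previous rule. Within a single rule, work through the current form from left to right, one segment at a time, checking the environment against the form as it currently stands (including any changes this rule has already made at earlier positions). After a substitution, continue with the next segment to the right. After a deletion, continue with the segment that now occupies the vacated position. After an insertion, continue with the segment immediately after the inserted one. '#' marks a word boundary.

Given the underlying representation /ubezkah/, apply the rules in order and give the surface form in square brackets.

[uvezka]

(1) Intervocalic Lenition: [ubezkah] → [uvezkah]
(2) Final h-Deletion: [uvezkah] → [uvezka]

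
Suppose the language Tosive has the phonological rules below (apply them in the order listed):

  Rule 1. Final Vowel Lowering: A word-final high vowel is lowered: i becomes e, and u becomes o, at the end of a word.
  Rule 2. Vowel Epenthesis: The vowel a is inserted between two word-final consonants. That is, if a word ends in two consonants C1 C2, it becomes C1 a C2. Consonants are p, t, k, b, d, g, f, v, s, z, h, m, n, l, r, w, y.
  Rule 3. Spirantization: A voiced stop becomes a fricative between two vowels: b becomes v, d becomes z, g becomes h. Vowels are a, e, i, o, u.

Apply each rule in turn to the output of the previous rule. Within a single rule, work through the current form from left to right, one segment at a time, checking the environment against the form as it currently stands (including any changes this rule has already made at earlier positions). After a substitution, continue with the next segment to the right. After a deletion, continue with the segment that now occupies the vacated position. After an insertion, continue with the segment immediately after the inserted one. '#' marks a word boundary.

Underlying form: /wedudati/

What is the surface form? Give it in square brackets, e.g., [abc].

Rule 1 Final Vowel Lowering: [wedudati] → [wedudate]
Rule 2 Vowel Epenthesis: no change — [wedudate]
Rule 3 Spirantization: [wedudate] → [wezuzate]

[wezuzate]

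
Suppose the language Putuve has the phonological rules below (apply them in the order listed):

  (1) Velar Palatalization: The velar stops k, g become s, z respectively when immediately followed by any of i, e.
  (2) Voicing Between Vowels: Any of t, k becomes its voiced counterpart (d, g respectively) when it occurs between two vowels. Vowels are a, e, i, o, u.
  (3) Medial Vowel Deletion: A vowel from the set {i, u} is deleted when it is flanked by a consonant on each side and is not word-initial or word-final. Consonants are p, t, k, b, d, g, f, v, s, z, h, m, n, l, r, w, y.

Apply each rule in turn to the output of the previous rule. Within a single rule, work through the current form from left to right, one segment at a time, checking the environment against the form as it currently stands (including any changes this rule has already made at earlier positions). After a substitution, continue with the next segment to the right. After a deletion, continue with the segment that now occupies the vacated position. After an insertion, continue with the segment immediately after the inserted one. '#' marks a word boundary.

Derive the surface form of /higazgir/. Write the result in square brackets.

[hgazzr]

(1) Velar Palatalization: [higazgir] → [higazzir]
(2) Voicing Between Vowels: no change — [higazzir]
(3) Medial Vowel Deletion: [higazzir] → [hgazzr]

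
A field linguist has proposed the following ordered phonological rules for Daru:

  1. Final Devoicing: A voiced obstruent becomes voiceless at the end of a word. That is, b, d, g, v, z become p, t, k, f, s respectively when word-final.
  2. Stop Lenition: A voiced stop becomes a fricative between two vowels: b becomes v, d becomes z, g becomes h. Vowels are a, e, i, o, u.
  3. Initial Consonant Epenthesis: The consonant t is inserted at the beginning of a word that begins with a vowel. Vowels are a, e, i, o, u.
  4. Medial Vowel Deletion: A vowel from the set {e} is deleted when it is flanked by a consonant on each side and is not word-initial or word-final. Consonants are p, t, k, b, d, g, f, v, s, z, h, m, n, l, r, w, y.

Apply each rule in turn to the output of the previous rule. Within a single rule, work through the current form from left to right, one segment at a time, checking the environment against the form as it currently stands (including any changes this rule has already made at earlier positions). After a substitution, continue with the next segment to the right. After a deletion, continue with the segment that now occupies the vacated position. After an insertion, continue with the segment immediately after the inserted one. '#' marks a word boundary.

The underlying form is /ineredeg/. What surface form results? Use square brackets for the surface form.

1 Final Devoicing: [ineredeg] → [ineredek]
2 Stop Lenition: [ineredek] → [inerezek]
3 Initial Consonant Epenthesis: [inerezek] → [tinerezek]
4 Medial Vowel Deletion: [tinerezek] → [tinrzk]

[tinrzk]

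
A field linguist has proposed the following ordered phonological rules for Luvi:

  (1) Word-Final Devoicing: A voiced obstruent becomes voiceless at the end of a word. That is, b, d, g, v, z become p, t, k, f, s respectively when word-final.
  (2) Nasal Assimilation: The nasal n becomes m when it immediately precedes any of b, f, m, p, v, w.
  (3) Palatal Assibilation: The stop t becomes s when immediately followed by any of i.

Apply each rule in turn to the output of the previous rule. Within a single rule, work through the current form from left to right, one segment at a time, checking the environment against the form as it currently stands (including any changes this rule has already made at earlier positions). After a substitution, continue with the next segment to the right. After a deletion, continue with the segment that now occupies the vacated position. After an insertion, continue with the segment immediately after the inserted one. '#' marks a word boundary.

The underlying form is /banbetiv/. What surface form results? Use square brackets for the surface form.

[bambesif]

(1) Word-Final Devoicing: [banbetiv] → [banbetif]
(2) Nasal Assimilation: [banbetif] → [bambetif]
(3) Palatal Assibilation: [bambetif] → [bambesif]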